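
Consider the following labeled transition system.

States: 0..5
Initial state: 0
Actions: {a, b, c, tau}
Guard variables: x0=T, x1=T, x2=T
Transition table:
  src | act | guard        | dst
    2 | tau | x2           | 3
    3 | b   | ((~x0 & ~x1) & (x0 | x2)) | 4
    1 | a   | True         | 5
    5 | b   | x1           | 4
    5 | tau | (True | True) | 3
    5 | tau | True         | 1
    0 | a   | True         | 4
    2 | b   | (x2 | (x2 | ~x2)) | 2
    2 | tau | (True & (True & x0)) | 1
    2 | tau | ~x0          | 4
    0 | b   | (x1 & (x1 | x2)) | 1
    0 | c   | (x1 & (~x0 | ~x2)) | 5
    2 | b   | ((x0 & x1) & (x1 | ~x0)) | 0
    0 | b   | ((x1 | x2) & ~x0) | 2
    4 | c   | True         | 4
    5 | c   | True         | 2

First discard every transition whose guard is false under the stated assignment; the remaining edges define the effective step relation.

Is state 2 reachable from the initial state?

Guard filter leaves 12 enabled edge(s).
L0 = {0}
L1 = {1,4}  now seen {0,1,4}
L2 = {5}  now seen {0,1,4,5}
L3 = {2,3}  now seen {0,1,2,3,4,5}
Reach set: {0,1,2,3,4,5}
witness 2: b·a·c

Answer: REACHABLE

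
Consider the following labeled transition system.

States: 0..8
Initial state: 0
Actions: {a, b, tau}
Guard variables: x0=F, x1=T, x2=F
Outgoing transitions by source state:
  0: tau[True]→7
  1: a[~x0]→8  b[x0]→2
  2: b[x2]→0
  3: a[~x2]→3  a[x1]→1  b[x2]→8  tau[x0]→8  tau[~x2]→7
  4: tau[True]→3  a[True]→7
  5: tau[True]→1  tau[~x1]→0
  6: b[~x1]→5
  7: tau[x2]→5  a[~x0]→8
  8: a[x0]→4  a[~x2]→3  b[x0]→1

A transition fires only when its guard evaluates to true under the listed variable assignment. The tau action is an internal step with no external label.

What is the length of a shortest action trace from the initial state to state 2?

Answer: UNREACHABLE

Trace:
Layered search for 2:
  L0 = {0}
  L1 = {7}
  L2 = {8}
  L3 = {3}
  L4 = {1}
2 never appears.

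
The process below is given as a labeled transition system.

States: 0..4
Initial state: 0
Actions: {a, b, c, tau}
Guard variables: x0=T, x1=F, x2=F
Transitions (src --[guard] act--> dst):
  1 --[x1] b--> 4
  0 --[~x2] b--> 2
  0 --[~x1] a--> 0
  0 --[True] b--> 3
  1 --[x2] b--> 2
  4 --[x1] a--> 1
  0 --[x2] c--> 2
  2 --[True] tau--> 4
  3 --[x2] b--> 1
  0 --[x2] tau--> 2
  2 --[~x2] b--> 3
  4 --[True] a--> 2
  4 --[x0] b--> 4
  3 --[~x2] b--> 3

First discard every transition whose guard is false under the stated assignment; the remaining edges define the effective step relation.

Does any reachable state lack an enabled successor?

Reachable = {0,2,3,4}
  0: a→0  b→2  b→3  [deg 3]
  2: b→3  tau→4  [deg 2]
  3: b→3  [deg 1]
  4: a→2  b→4  [deg 2]

Answer: DEADLOCK-FREE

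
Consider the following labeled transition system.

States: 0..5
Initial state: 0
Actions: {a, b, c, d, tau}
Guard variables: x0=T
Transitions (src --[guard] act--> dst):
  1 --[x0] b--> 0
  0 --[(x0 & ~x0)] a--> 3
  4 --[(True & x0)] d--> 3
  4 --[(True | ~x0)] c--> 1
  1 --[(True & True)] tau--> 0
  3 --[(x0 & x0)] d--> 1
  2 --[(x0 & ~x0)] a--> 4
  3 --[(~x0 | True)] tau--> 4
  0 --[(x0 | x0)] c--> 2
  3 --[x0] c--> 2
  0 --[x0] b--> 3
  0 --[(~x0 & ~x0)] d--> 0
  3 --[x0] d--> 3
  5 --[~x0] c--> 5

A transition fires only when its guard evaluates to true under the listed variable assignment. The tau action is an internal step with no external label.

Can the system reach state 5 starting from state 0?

10 transition(s) survive guard evaluation.
Layer 0: {0}
Layer 1: {2,3}  cumulative {0,2,3}
Layer 2: {1,4}  cumulative {0,1,2,3,4}
Reachable = {0,1,2,3,4}

Answer: UNREACHABLE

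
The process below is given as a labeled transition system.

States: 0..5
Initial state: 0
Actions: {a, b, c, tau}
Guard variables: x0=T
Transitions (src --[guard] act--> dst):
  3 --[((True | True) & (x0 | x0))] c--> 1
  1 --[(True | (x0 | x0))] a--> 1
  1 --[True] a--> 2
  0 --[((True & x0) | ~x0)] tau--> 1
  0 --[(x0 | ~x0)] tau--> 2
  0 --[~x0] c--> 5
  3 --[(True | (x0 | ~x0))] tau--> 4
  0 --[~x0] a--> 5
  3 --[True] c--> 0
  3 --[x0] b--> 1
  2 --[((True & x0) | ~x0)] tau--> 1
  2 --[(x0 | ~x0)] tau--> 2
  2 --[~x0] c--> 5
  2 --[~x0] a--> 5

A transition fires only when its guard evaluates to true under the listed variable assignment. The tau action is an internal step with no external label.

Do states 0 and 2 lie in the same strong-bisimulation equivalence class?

Bisimulation quotient by refinement:
  P[0] = {{0,1,2,3,4,5}}
  P[1] = {{0,2},{1},{3},{4,5}}
4 equivalence class(es) (converged in 2)
class of 0: {0,2}; class of 2: {0,2}

Answer: BISIMILAR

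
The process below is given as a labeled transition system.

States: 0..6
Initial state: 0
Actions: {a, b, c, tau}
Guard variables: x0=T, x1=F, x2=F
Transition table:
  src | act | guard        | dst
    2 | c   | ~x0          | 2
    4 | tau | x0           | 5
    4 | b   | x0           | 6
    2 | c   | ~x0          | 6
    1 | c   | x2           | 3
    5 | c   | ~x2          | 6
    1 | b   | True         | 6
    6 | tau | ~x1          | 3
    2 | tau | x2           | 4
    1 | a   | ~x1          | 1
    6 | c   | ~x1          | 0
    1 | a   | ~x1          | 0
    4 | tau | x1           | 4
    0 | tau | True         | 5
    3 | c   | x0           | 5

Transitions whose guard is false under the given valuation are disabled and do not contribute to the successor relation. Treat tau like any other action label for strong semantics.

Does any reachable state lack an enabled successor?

Reachable = {0,3,5,6}
  0: tau→5  [1 out]
  3: c→5  [1 out]
  5: c→6  [1 out]
  6: c→0  tau→3  [2 out]

Answer: DEADLOCK-FREE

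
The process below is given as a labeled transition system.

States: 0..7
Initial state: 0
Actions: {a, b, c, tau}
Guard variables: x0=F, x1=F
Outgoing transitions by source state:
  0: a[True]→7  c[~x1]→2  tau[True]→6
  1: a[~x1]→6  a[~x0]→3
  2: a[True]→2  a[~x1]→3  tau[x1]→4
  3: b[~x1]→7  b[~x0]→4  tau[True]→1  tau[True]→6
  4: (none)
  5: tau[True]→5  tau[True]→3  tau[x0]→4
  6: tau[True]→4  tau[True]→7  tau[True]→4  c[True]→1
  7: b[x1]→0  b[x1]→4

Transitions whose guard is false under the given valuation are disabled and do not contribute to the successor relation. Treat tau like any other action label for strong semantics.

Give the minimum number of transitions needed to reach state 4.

Answer: 2

Working:
Breadth-first toward 4:
  Layer 0: {0}
  Layer 1: {2,6,7}
  Layer 2: {1,3,4}
first hit 4 at d=2 via tau·tau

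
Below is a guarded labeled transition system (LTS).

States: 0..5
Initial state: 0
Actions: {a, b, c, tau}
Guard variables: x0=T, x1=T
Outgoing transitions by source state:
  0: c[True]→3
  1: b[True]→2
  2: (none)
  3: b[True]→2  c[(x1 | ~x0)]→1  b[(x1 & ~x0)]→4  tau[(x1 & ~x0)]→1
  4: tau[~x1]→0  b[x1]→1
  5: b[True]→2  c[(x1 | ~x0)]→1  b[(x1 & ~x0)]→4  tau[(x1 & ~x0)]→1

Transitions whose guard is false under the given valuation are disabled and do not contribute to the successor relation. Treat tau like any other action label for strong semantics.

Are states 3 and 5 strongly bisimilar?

Answer: BISIMILAR

Trace:
Refine partition for ~:
  P[0] = {{0,1,2,3,4,5}}
  P[1] = {{0},{1,4},{2},{3,5}}
  P[2] = {{0},{1},{2},{3,5},{4}}
5 equivalence class(es) (converged in 3)
[3]={3,5}  [5]={3,5}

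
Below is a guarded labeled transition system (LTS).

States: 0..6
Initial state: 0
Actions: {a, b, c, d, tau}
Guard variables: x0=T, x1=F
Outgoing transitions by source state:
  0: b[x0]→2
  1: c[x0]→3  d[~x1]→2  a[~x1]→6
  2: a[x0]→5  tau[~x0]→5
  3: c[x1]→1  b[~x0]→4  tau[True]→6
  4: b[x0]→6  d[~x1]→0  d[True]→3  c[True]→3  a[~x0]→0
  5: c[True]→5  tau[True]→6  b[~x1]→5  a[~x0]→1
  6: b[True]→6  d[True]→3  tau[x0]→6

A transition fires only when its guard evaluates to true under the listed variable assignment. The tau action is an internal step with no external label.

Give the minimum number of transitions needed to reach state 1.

Answer: UNREACHABLE

Trace:
BFS to 1:
  depth 0: {0}
  depth 1: {2}
  depth 2: {5}
  depth 3: {6}
  depth 4: {3}
1 never appears.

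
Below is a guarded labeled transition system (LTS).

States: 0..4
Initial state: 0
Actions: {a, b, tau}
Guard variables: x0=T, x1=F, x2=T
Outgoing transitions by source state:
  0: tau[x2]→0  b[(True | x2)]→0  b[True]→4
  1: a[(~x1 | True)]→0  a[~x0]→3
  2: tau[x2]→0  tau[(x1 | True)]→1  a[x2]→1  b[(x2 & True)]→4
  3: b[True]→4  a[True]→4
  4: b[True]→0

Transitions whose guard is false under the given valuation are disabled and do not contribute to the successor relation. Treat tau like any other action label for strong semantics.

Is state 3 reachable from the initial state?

Answer: UNREACHABLE

Analysis:
11 transition(s) survive guard evaluation.
depth 0: {0}
depth 1: {4}  now seen {0,4}
Reachable = {0,4}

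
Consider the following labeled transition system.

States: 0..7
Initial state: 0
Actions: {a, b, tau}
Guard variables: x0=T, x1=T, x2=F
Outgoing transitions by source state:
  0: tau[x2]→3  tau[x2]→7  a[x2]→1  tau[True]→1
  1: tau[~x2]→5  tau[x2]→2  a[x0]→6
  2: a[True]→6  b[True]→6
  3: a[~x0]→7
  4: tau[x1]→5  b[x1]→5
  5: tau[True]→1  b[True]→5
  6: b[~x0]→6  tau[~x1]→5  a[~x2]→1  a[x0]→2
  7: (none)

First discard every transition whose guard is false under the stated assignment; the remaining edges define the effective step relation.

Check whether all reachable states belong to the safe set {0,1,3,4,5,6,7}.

Inv-set: {0,1,3,4,5,6,7}
Reachable = {0,1,2,5,6}
  0: ok
  1: ok
  2: VIOLATES
  5: ok
  6: ok
counterexample path to 2: tau·a·a

Answer: INVARIANT VIOLATED at state 2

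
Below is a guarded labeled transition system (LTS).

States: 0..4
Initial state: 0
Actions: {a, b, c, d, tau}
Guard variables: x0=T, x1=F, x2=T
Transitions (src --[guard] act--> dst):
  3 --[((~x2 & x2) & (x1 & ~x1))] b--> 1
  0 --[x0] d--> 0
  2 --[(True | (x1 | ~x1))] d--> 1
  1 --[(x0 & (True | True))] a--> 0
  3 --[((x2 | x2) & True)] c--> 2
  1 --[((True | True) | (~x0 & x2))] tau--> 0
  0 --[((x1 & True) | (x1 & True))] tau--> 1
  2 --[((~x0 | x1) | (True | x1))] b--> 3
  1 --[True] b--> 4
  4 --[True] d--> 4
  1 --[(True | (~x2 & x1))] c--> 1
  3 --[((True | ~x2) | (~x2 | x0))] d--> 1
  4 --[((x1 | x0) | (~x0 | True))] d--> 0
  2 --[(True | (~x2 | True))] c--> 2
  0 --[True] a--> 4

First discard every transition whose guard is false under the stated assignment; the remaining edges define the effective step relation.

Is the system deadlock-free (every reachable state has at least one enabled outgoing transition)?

Answer: DEADLOCK-FREE

Trace:
Reachable = {0,4}
  0: a→4  d→0  [2 out]
  4: d→0  d→4  [2 out]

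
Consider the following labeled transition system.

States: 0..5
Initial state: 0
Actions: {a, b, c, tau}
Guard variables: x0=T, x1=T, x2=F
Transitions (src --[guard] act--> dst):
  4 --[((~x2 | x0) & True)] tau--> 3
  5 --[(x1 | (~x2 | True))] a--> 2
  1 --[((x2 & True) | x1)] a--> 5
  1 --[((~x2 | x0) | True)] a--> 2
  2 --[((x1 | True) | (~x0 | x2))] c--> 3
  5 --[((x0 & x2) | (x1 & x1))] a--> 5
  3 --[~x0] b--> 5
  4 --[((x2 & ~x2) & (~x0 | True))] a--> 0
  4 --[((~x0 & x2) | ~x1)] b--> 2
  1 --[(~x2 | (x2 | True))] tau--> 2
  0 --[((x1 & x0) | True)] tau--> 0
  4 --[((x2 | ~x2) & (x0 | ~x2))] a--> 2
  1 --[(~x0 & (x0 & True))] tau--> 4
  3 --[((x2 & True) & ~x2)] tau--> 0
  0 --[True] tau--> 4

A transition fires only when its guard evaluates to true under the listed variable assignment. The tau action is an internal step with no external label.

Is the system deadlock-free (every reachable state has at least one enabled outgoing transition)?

Reach set: {0,2,3,4}
  0: tau→0  tau→4  [2 out]
  2: c→3  [1 out]
  3: ∅  [STUCK]
  4: a→2  tau→3  [2 out]
Path to 3: tau·tau

Answer: DEADLOCK at state 3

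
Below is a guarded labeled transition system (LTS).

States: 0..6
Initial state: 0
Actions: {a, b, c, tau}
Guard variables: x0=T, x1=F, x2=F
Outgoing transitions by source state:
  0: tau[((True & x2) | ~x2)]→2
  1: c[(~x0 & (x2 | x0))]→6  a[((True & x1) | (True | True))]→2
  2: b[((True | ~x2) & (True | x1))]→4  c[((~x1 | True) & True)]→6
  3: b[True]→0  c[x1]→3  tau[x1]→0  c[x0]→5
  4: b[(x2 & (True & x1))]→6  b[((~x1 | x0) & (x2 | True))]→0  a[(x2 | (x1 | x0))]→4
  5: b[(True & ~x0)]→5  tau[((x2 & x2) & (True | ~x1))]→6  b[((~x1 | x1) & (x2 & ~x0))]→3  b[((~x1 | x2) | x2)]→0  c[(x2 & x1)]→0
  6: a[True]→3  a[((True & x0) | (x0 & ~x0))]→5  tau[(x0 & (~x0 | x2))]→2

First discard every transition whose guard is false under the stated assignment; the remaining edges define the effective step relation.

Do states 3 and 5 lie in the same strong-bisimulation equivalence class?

Refine partition for ~:
  P[0] = {{0,1,2,3,4,5,6}}
  P[1] = {{0},{1,6},{2,3},{4},{5}}
  P[2] = {{0},{1},{2},{3},{4},{5},{6}}
7 equivalence class(es) (converged in 3)
class of 3: {3}; class of 5: {5}

Answer: NOT BISIMILAR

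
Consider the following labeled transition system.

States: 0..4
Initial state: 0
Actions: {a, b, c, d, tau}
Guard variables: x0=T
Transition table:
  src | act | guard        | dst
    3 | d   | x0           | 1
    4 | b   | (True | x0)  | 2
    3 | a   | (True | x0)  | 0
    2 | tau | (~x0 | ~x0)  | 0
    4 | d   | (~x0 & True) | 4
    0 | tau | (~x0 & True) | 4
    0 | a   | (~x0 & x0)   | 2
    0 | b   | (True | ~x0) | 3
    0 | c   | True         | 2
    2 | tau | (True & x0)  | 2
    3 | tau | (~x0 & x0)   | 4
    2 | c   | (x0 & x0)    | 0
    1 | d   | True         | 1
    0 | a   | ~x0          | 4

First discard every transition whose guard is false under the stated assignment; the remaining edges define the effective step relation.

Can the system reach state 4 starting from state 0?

Answer: UNREACHABLE

Trace:
Guard filter leaves 8 enabled edge(s).
depth 0: {0}
depth 1: {2,3}  now seen {0,2,3}
depth 2: {1}  now seen {0,1,2,3}
Reachable = {0,1,2,3}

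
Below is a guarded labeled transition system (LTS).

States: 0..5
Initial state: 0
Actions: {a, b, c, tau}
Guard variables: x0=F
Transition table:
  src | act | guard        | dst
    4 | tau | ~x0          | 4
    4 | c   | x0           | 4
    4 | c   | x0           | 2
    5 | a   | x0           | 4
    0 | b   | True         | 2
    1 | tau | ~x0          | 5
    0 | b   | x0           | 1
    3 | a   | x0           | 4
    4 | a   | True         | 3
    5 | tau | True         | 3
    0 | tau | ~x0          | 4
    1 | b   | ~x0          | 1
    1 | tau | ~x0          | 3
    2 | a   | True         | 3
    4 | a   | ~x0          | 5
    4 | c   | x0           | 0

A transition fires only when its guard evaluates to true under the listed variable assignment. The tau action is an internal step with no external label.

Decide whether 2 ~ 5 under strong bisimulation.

Bisimulation quotient by refinement:
  round 0: {{0,1,2,3,4,5}}
  round 1: {{0,1},{2},{3},{4},{5}}
  round 2: {{0},{1},{2},{3},{4},{5}}
6 equivalence class(es) (converged in 3)
2∈{2}, 5∈{5}

Answer: NOT BISIMILAR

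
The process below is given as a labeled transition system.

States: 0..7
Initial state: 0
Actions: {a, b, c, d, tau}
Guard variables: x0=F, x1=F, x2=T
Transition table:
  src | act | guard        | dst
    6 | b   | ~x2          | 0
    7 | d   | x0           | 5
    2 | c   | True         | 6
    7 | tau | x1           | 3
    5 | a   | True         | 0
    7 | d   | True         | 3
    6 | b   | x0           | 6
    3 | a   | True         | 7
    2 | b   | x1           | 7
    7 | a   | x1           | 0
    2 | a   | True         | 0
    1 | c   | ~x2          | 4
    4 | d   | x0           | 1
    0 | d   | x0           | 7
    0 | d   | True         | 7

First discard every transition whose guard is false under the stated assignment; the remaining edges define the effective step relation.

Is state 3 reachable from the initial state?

Answer: REACHABLE

Analysis:
Guard filter leaves 6 enabled edge(s).
L0 = {0}
L1 = {7}  total {0,7}
L2 = {3}  total {0,3,7}
R = {0,3,7}
witness 3: d·d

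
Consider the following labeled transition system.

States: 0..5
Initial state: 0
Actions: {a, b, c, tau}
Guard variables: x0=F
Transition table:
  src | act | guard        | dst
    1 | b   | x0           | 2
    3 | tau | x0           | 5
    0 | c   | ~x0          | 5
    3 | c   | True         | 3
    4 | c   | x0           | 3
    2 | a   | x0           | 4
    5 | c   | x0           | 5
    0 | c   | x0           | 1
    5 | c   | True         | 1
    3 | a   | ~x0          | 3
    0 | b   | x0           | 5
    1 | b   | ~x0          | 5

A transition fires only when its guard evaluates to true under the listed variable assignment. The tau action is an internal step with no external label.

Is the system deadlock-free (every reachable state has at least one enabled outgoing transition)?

Answer: DEADLOCK-FREE

Analysis:
Reach set: {0,1,5}
  0: c→5  [1 out]
  1: b→5  [1 out]
  5: c→1  [1 out]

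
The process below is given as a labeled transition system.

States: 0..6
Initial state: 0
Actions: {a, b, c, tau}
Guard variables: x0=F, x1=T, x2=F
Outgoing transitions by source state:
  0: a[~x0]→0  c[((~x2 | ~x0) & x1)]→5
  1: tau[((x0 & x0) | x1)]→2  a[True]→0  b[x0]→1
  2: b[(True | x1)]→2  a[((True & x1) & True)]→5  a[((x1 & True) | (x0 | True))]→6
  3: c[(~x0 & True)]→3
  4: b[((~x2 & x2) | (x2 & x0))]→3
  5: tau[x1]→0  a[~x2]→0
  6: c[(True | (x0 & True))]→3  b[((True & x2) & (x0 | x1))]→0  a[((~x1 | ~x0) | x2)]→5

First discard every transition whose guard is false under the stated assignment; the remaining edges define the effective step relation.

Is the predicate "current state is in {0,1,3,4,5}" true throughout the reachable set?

Allowed set {0,1,3,4,5}
Reachable = {0,5}
  0: ok
  5: ok

Answer: INVARIANT HOLDS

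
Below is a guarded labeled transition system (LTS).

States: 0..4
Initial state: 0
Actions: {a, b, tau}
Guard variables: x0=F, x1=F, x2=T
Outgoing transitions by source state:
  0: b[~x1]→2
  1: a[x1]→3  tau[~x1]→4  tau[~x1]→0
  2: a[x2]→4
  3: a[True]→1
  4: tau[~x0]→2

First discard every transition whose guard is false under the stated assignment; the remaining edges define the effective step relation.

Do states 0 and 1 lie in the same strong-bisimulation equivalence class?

Bisimulation quotient by refinement:
  round 0: {{0,1,2,3,4}}
  round 1: {{0},{1,4},{2,3}}
  round 2: {{0},{1},{2,3},{4}}
  round 3: {{0},{1},{2},{3},{4}}
Fixed point at round 4; 5 class(es).
[0]={0}  [1]={1}

Answer: NOT BISIMILAR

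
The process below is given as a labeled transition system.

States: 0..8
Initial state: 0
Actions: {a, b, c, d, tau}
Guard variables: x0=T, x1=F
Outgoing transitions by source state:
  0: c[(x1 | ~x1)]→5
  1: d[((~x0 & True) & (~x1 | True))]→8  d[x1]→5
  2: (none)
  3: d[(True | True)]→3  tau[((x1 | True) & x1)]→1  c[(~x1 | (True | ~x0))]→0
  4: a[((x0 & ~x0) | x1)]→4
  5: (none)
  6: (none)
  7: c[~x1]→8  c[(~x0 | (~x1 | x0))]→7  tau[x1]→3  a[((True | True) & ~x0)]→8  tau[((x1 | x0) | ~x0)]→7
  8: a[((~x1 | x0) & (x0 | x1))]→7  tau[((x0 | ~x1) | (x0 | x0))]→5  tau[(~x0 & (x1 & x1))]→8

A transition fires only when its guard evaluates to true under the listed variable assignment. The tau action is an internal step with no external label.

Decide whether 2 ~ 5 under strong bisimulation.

Refine partition for ~:
  π0 = {{0,1,2,3,4,5,6,7,8}}
  π1 = {{0},{1,2,4,5,6},{3},{7},{8}}
5 equivalence class(es) (converged in 2)
[2]={1,2,4,5,6}  [5]={1,2,4,5,6}

Answer: BISIMILAR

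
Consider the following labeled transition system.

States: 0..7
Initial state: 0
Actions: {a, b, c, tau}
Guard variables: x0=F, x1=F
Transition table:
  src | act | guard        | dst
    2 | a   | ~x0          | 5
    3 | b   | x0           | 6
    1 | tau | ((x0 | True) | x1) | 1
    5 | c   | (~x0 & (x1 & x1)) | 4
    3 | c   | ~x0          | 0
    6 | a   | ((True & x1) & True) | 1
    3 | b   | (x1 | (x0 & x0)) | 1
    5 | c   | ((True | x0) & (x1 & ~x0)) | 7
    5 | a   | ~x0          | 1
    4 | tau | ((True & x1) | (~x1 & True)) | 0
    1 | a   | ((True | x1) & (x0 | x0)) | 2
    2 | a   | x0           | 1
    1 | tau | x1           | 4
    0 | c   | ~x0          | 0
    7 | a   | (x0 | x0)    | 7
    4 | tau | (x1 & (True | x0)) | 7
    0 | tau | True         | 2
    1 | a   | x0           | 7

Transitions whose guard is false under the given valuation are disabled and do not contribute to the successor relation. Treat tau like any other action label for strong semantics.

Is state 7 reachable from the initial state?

Answer: UNREACHABLE

Working:
After dropping false guards: 7 live edges.
depth 0: {0}
depth 1: {2}  now seen {0,2}
depth 2: {5}  now seen {0,2,5}
depth 3: {1}  now seen {0,1,2,5}
Reach set: {0,1,2,5}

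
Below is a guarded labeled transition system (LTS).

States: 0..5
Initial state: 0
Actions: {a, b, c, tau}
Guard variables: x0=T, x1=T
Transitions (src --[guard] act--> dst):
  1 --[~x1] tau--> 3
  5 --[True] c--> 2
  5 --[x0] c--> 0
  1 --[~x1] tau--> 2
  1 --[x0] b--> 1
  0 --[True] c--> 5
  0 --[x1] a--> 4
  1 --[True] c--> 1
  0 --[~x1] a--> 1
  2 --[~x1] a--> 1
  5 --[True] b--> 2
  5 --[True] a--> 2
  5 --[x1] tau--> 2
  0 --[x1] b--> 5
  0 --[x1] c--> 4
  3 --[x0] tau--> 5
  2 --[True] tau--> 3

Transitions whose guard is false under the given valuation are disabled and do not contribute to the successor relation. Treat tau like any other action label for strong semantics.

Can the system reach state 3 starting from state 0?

Answer: REACHABLE

Analysis:
13 transition(s) survive guard evaluation.
Layer 0: {0}
Layer 1: {4,5}  total {0,4,5}
Layer 2: {2}  total {0,2,4,5}
Layer 3: {3}  total {0,2,3,4,5}
R = {0,2,3,4,5}
witness 3: c·c·tau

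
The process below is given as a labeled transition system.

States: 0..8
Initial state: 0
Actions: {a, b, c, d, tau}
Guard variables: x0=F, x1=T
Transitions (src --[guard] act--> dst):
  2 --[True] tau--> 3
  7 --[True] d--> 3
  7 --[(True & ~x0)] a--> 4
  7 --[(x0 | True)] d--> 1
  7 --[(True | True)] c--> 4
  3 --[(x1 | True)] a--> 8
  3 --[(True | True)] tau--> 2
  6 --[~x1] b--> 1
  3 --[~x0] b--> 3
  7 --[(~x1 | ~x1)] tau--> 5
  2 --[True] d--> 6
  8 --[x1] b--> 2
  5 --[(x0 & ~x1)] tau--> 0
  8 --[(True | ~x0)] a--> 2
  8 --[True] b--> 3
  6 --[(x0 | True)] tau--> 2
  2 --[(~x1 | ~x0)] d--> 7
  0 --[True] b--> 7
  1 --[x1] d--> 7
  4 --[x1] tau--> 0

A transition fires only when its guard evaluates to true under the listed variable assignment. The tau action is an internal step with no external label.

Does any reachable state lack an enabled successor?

Answer: DEADLOCK-FREE

Trace:
Reach set: {0,1,2,3,4,6,7,8}
  0: b→7  [deg 1]
  1: d→7  [deg 1]
  2: d→6  d→7  tau→3  [deg 3]
  3: a→8  b→3  tau→2  [deg 3]
  4: tau→0  [deg 1]
  6: tau→2  [deg 1]
  7: a→4  c→4  d→1  d→3  [deg 4]
  8: a→2  b→2  b→3  [deg 3]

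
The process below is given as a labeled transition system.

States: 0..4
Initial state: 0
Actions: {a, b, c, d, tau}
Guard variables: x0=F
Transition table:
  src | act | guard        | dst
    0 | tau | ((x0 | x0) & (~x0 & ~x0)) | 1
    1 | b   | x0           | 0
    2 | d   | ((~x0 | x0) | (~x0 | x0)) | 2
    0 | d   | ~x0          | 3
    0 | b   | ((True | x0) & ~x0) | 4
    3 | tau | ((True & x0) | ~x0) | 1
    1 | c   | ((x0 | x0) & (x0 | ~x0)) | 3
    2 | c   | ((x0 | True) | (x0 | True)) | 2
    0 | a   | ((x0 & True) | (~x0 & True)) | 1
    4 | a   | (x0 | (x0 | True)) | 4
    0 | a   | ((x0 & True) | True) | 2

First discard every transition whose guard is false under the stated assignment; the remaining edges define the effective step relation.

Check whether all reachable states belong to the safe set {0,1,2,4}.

Answer: INVARIANT VIOLATED at state 3

Trace:
Inv-set: {0,1,2,4}
R = {0,1,2,3,4}
  0: ok
  1: ok
  2: ok
  3: outside
  4: ok
reach 3 via d — violates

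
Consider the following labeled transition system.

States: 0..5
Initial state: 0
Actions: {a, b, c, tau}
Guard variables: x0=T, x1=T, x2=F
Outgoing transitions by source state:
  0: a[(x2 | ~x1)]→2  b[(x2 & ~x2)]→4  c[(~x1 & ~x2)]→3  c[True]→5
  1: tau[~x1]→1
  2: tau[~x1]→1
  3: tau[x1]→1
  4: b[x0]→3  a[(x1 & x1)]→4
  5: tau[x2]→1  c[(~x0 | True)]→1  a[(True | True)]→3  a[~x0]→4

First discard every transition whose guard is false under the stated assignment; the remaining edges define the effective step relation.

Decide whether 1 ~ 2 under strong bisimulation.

Answer: BISIMILAR

Trace:
Compute ~ classes (split until stable):
  round 0: {{0,1,2,3,4,5}}
  round 1: {{0},{1,2},{3},{4},{5}}
5 equivalence class(es) (converged in 2)
1∈{1,2}, 2∈{1,2}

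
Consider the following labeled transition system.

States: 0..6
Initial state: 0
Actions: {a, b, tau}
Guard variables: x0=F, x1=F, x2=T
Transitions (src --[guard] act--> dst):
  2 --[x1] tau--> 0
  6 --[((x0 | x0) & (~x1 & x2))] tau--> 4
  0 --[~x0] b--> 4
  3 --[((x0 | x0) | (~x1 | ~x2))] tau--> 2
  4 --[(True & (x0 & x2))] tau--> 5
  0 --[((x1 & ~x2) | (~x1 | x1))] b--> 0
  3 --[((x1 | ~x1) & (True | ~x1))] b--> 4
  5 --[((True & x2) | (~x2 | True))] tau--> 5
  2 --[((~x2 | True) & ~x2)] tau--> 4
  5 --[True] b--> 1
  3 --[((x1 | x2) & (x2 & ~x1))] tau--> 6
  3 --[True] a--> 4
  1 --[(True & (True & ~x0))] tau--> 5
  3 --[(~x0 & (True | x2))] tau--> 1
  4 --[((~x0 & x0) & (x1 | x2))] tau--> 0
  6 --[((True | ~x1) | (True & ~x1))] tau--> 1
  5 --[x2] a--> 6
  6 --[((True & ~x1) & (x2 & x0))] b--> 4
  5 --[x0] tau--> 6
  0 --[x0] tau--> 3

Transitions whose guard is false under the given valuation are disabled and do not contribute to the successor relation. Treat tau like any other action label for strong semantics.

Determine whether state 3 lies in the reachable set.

After dropping false guards: 12 live edges.
depth 0: {0}
depth 1: {4}  total {0,4}
R = {0,4}

Answer: UNREACHABLE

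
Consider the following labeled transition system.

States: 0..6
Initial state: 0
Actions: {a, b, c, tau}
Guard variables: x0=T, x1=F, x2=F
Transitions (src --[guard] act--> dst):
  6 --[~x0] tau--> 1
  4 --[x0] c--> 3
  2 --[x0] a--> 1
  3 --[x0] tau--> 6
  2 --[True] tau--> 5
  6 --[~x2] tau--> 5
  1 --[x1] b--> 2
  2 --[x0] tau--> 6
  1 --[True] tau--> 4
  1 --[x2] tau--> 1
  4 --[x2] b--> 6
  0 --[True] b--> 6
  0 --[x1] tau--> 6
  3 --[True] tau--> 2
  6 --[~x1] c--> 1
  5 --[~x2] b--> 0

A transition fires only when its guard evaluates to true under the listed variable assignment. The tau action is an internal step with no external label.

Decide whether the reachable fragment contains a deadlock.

Answer: DEADLOCK-FREE

Analysis:
Reachable = {0,1,2,3,4,5,6}
  0: b→6  [1 exit(s)]
  1: tau→4  [1 exit(s)]
  2: a→1  tau→5  tau→6  [3 exit(s)]
  3: tau→2  tau→6  [2 exit(s)]
  4: c→3  [1 exit(s)]
  5: b→0  [1 exit(s)]
  6: c→1  tau→5  [2 exit(s)]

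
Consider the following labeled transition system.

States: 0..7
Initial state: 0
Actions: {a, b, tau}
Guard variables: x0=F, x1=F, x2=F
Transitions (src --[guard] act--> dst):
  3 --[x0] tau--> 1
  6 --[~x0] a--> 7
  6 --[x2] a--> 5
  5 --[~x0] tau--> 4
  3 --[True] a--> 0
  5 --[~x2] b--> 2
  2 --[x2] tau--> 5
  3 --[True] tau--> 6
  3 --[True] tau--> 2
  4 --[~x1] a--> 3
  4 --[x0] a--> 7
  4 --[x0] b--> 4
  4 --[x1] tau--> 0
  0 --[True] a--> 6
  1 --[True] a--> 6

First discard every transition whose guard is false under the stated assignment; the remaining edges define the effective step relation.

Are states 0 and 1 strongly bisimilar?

Compute ~ classes (split until stable):
  round 0: {{0,1,2,3,4,5,6,7}}
  round 1: {{0,1,4,6},{2,7},{3},{5}}
  round 2: {{0,1},{2,7},{3},{4},{5},{6}}
stable after 3 split(s): 6 block(s)
0∈{0,1}, 1∈{0,1}

Answer: BISIMILAR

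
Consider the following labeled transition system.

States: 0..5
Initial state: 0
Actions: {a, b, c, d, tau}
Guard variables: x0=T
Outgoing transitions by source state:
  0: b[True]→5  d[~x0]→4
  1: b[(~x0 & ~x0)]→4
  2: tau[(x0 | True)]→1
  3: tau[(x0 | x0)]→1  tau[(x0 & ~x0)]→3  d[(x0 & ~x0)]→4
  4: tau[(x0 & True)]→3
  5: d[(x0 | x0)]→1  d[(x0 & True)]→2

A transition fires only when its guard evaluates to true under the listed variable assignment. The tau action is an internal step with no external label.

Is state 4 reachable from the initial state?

Answer: UNREACHABLE

Trace:
After dropping false guards: 6 live edges.
depth 0: {0}
depth 1: {5}  cumulative {0,5}
depth 2: {1,2}  cumulative {0,1,2,5}
Reachable = {0,1,2,5}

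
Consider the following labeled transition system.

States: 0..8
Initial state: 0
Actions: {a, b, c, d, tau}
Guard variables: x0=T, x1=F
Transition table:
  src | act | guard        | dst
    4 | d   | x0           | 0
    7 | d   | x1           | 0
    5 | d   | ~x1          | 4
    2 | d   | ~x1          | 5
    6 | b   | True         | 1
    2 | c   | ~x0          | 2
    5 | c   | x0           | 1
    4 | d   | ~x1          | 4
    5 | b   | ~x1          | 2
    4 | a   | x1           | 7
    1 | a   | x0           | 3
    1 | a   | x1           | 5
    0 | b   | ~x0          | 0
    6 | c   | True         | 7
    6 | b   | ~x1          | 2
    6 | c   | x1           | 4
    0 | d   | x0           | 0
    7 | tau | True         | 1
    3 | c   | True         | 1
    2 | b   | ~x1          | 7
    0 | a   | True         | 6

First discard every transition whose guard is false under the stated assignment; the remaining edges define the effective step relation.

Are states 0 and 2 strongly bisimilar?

Answer: NOT BISIMILAR

Trace:
Bisimulation quotient by refinement:
  round 0: {{0,1,2,3,4,5,6,7,8}}
  round 1: {{0},{1},{2},{3},{4},{5},{6},{7},{8}}
stable after 2 split(s): 9 block(s)
[0]={0}  [2]={2}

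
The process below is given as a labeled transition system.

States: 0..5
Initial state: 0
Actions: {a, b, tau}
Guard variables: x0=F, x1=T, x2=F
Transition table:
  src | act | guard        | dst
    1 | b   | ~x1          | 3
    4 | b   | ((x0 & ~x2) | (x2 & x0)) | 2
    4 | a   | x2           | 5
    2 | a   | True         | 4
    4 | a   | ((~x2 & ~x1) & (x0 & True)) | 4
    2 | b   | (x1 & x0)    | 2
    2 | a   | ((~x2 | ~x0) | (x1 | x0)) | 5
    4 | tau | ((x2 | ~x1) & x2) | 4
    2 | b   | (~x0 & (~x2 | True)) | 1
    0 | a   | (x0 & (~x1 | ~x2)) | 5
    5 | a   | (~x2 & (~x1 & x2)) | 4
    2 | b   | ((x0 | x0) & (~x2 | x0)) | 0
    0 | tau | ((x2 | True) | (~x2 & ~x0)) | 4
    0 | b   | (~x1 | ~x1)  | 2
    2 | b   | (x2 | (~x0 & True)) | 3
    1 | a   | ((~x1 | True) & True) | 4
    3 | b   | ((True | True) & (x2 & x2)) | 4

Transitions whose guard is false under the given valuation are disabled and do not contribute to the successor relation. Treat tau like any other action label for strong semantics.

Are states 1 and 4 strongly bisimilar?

Compute ~ classes (split until stable):
  π0 = {{0,1,2,3,4,5}}
  π1 = {{0},{1},{2},{3,4,5}}
4 equivalence class(es) (converged in 2)
[1]={1}  [4]={3,4,5}

Answer: NOT BISIMILAR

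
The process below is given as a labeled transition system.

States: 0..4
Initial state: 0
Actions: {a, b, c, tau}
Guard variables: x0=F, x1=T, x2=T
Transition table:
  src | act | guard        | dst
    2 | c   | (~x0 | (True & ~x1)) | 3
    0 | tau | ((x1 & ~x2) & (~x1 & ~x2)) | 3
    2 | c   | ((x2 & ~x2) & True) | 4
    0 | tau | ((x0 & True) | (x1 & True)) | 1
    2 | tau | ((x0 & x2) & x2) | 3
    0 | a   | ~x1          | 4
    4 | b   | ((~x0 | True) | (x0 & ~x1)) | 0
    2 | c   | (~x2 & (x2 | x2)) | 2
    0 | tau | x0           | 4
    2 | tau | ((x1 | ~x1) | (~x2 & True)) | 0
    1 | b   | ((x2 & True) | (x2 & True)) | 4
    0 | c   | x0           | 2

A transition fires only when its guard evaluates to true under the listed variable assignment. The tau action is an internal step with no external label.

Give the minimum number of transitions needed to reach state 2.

Answer: UNREACHABLE

Working:
Breadth-first toward 2:
  Layer 0: {0}
  Layer 1: {1}
  Layer 2: {4}
2 never appears.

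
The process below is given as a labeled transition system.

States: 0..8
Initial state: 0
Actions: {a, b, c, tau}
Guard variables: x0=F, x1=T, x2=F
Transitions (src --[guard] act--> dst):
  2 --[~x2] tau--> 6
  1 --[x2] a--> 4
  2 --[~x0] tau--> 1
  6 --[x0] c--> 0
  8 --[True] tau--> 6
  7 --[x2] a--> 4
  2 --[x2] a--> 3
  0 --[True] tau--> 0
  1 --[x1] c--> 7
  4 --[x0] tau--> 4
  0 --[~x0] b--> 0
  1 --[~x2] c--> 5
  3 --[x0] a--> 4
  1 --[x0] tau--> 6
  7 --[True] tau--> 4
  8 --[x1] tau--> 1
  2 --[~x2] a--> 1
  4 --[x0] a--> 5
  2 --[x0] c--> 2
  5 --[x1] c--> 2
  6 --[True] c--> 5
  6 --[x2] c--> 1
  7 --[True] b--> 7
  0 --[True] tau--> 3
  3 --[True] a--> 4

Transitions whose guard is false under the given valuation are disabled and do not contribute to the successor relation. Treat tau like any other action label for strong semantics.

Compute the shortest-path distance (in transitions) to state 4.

Layered search for 4:
  L0 = {0}
  L1 = {3}
  L2 = {4}
4 enters at depth 2; path tau·a

Answer: 2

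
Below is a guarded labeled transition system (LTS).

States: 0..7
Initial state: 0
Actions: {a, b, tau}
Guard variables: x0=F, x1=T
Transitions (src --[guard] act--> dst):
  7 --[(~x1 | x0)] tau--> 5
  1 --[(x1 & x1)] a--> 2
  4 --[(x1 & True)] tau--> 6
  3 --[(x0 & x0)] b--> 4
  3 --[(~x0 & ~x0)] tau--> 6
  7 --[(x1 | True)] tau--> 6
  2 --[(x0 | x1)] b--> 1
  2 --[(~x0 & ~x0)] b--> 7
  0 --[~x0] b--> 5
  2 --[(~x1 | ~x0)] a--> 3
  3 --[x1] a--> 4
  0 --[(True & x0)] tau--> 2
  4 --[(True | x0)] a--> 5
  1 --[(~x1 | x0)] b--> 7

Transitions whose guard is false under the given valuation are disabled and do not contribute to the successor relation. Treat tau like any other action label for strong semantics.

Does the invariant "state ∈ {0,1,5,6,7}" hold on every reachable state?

Safe = {0,1,5,6,7}
Reachable = {0,5}
  0: ✓
  5: ✓

Answer: INVARIANT HOLDS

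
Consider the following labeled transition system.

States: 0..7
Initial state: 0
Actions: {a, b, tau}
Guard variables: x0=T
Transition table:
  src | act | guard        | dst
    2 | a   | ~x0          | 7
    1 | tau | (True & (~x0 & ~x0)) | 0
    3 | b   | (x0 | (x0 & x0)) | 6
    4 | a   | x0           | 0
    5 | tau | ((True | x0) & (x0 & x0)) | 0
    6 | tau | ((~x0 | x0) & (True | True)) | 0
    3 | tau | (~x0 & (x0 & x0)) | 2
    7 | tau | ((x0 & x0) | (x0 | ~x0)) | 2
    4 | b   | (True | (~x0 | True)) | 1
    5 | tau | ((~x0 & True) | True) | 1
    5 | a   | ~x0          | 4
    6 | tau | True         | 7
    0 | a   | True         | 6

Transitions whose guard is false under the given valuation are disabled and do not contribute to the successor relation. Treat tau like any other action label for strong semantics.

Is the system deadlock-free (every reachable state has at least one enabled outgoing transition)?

R = {0,2,6,7}
  0: a→6  [deg 1]
  2: ∅  [no exit]
  6: tau→0  tau→7  [deg 2]
  7: tau→2  [deg 1]
trace reaching 2: a·tau·tau

Answer: DEADLOCK at state 2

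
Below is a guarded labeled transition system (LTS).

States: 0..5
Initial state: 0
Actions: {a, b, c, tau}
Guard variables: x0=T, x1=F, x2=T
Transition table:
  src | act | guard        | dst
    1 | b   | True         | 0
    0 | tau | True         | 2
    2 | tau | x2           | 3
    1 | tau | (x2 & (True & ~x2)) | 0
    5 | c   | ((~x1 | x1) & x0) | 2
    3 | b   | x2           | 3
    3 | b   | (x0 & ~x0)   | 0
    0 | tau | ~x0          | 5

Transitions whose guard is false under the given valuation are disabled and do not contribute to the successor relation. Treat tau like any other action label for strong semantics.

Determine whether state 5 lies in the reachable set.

Answer: UNREACHABLE

Working:
After dropping false guards: 5 live edges.
Layer 0: {0}
Layer 1: {2}  now seen {0,2}
Layer 2: {3}  now seen {0,2,3}
R = {0,2,3}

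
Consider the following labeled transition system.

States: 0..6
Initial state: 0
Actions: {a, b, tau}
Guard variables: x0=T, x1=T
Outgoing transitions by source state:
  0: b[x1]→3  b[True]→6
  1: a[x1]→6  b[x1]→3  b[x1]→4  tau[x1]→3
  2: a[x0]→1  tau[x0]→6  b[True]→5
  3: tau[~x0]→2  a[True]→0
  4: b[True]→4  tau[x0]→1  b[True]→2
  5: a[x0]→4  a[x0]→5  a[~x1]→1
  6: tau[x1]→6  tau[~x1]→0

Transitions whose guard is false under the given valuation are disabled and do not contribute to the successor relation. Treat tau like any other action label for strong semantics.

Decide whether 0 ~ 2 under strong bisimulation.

Bisimulation quotient by refinement:
  π0 = {{0,1,2,3,4,5,6}}
  π1 = {{0},{1,2},{3,5},{4},{6}}
  π2 = {{0},{1},{2},{3},{4},{5},{6}}
7 equivalence class(es) (converged in 3)
[0]={0}  [2]={2}

Answer: NOT BISIMILAR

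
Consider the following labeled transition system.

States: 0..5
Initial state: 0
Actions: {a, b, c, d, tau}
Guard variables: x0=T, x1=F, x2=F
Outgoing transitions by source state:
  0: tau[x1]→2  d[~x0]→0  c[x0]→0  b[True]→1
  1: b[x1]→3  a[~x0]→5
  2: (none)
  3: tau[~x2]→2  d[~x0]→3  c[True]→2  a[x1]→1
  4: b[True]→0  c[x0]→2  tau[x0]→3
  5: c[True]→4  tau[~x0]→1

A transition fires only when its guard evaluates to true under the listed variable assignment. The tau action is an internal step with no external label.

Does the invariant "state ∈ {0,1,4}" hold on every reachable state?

Answer: INVARIANT HOLDS

Analysis:
Allowed set {0,1,4}
Reach set: {0,1}
  0: safe
  1: safe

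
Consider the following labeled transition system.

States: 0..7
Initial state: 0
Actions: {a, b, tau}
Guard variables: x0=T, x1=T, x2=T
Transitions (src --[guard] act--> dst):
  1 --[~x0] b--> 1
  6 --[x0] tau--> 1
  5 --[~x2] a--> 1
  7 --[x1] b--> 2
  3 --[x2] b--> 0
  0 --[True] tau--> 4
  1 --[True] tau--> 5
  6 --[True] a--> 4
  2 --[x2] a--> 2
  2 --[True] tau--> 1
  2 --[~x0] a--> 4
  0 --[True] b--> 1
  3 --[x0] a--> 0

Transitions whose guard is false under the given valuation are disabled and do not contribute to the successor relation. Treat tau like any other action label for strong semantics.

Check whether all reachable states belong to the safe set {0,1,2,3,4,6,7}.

Answer: INVARIANT VIOLATED at state 5

Analysis:
Allowed set {0,1,2,3,4,6,7}
R = {0,1,4,5}
  0: ✓
  1: ✓
  4: ✓
  5: outside
witness against invariant: b·tau → 5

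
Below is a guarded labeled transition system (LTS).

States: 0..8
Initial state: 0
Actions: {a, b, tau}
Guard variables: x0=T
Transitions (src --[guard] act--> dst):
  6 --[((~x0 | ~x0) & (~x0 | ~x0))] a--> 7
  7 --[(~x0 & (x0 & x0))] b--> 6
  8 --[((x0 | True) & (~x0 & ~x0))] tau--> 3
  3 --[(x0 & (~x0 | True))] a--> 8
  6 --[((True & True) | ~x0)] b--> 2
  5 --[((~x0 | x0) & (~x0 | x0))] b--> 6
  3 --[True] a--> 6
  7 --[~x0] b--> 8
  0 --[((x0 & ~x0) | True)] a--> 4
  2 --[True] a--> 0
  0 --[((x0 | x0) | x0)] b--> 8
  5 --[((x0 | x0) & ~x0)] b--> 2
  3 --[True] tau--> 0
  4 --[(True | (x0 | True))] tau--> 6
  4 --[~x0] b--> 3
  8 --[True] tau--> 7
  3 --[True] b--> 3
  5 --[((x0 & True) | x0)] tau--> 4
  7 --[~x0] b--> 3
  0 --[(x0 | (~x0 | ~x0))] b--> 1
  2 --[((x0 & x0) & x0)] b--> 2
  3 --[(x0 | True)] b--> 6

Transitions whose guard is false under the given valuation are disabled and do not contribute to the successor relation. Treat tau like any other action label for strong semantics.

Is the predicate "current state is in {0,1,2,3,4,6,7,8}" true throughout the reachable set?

Answer: INVARIANT HOLDS

Trace:
Inv-set: {0,1,2,3,4,6,7,8}
Reachable = {0,1,2,4,6,7,8}
  0: ok
  1: ok
  2: ok
  4: ok
  6: ok
  7: ok
  8: ok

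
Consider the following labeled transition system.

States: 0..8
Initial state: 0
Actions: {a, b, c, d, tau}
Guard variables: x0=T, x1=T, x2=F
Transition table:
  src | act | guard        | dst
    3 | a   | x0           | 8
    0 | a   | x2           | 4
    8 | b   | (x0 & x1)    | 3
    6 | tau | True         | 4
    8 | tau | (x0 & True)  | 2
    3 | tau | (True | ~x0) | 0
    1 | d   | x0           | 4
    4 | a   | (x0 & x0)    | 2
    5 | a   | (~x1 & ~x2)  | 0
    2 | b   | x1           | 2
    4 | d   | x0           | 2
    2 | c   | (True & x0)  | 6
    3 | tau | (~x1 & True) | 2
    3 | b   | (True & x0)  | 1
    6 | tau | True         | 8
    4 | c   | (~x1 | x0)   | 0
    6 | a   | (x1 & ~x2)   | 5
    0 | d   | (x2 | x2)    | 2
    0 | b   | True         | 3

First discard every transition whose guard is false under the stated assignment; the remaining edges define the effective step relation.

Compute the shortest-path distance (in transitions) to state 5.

Answer: 5

Trace:
Layered search for 5:
  Layer 0: {0}
  Layer 1: {3}
  Layer 2: {1,8}
  Layer 3: {2,4}
  Layer 4: {6}
  Layer 5: {5}
5 enters at depth 5; path b·a·tau·c·a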